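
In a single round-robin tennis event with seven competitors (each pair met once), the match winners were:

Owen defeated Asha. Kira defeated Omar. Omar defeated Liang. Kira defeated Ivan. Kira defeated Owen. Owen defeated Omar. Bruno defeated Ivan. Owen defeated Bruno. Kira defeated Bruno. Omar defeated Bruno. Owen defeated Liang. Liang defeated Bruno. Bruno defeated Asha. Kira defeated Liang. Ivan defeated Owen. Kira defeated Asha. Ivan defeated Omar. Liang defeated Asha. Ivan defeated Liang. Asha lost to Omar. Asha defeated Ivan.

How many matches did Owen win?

Owen's results: beat Asha, Liang, Omar, Bruno; lost to Ivan, Kira.
That is 4 wins.

4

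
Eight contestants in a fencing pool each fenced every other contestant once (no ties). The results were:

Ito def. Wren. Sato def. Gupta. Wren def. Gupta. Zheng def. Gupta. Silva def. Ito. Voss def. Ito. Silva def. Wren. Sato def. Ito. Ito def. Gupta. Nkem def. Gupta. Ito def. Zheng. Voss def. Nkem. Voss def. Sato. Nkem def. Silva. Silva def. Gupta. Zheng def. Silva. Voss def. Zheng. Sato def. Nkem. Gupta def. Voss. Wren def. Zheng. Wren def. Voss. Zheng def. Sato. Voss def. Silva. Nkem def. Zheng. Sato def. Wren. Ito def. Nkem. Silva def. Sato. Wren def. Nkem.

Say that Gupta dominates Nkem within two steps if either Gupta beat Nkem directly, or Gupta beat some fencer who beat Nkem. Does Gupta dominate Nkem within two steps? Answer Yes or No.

Gupta did not beat Nkem directly.
Gupta beat Voss. Of those, Voss beat Nkem.

Yes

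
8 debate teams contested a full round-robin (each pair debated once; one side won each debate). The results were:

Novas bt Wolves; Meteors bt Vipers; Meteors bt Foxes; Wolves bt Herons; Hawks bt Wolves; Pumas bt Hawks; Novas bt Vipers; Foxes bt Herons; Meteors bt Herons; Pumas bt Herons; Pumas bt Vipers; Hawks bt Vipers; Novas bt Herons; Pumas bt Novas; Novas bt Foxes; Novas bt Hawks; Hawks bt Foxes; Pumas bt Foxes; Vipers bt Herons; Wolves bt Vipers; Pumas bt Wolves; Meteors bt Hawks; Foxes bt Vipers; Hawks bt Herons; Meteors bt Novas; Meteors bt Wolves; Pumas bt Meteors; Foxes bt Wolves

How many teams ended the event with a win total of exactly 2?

Win totals: Novas 5, Pumas 7, Herons 0, Wolves 2, Meteors 6, Hawks 4, Foxes 3, Vipers 1.
Exactly 2: Wolves — 1 team.

1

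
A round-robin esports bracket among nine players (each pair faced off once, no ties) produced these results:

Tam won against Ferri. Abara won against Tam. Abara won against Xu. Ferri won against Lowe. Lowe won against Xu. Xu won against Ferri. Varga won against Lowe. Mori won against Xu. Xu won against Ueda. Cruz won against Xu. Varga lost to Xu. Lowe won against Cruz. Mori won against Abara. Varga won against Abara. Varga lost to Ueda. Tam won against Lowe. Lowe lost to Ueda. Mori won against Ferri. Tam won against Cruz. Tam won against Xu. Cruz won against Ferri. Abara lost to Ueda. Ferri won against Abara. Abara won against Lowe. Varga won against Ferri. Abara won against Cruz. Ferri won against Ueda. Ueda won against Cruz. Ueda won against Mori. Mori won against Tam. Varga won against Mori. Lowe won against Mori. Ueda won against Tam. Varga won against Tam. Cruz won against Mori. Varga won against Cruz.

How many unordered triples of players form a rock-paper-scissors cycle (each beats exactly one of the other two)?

Win totals: Varga 6, Tam 4, Mori 4, Ferri 3, Lowe 3, Ueda 6, Abara 4, Xu 3, Cruz 3.
A player with w wins dominates both others in C(w,2) triples; summing gives 15 + 6 + 6 + 3 + 3 + 15 + 6 + 3 + 3 = 60 transitive triples.
Total triples C(9,3) = 84, so cyclic triples = 84 − 60 = 24.

24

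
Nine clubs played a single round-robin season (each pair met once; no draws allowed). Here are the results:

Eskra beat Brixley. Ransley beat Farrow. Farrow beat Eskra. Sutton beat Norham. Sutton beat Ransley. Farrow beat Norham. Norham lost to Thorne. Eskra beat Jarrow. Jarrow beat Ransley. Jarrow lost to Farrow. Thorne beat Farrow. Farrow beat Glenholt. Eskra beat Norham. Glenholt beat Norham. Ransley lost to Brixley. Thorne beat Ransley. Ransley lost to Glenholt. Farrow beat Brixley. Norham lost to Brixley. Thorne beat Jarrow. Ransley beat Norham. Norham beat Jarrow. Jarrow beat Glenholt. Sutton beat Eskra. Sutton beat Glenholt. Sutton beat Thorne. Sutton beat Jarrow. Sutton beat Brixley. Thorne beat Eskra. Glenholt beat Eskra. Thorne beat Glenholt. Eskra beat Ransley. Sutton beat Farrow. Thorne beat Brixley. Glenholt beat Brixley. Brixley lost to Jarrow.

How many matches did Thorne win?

7

Thorne's results: beat Ransley, Eskra, Farrow, Brixley, Glenholt, Jarrow, Norham; lost to Sutton.
That is 7 wins.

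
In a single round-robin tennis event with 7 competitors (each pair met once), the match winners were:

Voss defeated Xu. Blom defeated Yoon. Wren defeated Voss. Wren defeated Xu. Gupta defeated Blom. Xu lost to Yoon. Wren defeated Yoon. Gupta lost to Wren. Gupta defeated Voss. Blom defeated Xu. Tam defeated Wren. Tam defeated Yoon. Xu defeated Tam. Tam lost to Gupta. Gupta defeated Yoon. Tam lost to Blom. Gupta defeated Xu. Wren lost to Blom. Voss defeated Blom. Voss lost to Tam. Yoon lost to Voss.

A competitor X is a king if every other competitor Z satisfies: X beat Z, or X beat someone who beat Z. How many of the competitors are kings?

4

Blom reaches everyone (king).
Yoon cannot reach Blom, Voss, Gupta, Wren in two steps.
Voss cannot reach Gupta in two steps.
Tam reaches everyone (king).
Gupta reaches everyone (king).
Wren reaches everyone (king).
Xu cannot reach Blom, Gupta in two steps.
Kings: Blom, Tam, Gupta, Wren — 4.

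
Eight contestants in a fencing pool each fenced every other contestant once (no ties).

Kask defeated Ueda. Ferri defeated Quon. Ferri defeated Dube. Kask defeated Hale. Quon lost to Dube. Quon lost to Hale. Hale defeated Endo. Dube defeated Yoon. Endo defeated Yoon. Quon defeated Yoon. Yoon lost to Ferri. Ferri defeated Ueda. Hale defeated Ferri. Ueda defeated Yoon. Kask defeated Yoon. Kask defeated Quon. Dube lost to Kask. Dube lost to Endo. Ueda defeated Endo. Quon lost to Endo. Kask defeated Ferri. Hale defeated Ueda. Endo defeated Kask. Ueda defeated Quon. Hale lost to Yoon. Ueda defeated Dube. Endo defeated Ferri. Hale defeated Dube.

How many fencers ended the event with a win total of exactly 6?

Win totals: Quon 1, Dube 2, Ferri 4, Ueda 4, Hale 5, Kask 6, Yoon 1, Endo 5.
Exactly 6: Kask — 1 fencer.

1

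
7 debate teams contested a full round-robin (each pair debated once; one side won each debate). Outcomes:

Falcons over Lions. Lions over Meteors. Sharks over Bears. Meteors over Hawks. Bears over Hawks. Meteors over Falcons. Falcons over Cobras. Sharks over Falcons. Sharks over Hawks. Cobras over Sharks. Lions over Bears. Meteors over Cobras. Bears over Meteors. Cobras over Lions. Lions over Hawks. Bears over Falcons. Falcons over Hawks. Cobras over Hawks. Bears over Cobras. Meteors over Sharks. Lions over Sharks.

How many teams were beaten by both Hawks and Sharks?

0

Hawks beat: no one.
Sharks beat: Bears, Falcons, Hawks.
No one was beaten by both.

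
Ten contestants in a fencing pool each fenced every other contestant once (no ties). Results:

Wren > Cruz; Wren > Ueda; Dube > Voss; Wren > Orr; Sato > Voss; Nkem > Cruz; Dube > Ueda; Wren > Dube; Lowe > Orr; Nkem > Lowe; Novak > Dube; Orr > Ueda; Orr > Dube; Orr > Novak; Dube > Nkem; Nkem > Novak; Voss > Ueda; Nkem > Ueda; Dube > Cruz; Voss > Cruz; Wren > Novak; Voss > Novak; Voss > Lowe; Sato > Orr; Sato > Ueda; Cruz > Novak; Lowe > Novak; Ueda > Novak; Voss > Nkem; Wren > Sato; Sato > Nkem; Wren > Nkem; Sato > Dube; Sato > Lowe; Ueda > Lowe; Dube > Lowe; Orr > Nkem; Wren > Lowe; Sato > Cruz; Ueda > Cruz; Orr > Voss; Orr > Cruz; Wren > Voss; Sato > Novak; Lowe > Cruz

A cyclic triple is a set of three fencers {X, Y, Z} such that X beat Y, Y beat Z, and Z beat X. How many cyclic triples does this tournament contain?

9

Win totals: Wren 9, Dube 5, Novak 1, Nkem 4, Lowe 3, Sato 8, Voss 5, Orr 6, Cruz 1, Ueda 3.
A fencer with w wins dominates both others in C(w,2) triples; summing gives 36 + 10 + 0 + 6 + 3 + 28 + 10 + 15 + 0 + 3 = 111 transitive triples.
Total triples C(10,3) = 120, so cyclic triples = 120 − 111 = 9.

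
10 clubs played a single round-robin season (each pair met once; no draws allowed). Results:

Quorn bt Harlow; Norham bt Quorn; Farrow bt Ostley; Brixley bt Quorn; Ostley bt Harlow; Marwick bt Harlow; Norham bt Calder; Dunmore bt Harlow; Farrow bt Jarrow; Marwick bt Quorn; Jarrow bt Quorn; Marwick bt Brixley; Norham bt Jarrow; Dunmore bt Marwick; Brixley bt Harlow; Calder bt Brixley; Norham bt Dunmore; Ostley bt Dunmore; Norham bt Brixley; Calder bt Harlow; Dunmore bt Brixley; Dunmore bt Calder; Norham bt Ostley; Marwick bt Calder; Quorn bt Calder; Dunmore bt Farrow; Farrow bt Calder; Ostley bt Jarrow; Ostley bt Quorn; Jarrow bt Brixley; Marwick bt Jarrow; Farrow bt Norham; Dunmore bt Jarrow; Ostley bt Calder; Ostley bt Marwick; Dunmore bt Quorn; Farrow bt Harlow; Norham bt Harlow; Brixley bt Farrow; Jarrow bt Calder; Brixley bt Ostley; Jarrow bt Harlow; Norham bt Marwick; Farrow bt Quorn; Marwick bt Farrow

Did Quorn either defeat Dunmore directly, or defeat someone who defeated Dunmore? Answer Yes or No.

No

Quorn did not beat Dunmore directly.
Quorn beat Calder, Harlow, but each of them lost to Dunmore. No two-step path.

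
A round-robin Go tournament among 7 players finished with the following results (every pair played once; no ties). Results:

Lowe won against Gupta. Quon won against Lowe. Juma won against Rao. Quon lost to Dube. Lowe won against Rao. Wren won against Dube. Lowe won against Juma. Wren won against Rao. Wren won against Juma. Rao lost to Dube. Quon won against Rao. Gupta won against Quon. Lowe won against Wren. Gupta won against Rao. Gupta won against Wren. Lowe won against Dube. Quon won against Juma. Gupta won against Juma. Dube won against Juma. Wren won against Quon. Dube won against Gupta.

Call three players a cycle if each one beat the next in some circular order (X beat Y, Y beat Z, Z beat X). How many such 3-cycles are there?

4

Win totals: Rao 0, Wren 4, Juma 1, Lowe 5, Dube 4, Quon 3, Gupta 4.
A player with w wins dominates both others in C(w,2) triples; summing gives 0 + 6 + 0 + 10 + 6 + 3 + 6 = 31 transitive triples.
Total triples C(7,3) = 35, so cyclic triples = 35 − 31 = 4.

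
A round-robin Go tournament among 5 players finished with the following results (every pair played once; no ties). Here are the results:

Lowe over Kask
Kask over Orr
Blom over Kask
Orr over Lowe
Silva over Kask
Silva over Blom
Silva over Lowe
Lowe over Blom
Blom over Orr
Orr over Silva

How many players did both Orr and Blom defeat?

Orr beat: Silva, Lowe.
Blom beat: Kask, Orr.
No one was beaten by both.

0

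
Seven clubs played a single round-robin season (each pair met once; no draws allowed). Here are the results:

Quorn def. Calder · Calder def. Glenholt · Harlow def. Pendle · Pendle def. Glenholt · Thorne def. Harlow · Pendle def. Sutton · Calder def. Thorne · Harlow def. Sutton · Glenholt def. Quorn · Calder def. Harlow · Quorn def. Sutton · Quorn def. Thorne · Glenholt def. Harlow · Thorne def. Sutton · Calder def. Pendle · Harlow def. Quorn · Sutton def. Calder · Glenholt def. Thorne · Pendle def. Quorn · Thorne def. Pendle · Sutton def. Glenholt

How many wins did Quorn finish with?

3

Quorn's results: beat Calder, Thorne, Sutton; lost to Harlow, Pendle, Glenholt.
That is 3 wins.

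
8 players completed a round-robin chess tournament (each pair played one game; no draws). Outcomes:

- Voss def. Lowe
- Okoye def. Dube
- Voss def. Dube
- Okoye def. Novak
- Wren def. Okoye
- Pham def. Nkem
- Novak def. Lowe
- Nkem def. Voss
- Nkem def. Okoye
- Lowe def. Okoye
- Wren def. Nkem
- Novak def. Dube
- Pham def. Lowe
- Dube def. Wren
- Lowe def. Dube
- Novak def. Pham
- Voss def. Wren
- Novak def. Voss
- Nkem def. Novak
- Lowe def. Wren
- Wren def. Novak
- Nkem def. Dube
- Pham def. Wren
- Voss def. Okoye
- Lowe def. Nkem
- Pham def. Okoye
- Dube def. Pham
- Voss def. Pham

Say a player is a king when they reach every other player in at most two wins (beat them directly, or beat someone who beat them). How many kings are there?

Okoye cannot reach Nkem in two steps.
Voss reaches everyone (king).
Novak reaches everyone (king).
Dube cannot reach Voss in two steps.
Wren reaches everyone (king).
Lowe reaches everyone (king).
Pham reaches everyone (king).
Nkem reaches everyone (king).
Kings: Voss, Novak, Wren, Lowe, Pham, Nkem — 6.

6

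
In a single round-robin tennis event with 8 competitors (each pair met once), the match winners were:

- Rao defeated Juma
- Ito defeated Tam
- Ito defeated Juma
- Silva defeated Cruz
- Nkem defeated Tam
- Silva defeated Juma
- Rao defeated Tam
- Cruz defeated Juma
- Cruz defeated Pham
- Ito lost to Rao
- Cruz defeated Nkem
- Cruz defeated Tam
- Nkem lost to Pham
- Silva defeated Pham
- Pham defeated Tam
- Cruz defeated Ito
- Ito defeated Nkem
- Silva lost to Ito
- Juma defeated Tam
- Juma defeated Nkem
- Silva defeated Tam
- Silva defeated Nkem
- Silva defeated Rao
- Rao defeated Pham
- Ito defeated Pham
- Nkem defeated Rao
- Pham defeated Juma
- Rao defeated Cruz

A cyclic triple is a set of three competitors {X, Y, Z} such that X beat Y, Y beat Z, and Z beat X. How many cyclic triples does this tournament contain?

Win totals: Nkem 2, Silva 6, Pham 3, Cruz 5, Tam 0, Juma 2, Ito 5, Rao 5.
A competitor with w wins dominates both others in C(w,2) triples; summing gives 1 + 15 + 3 + 10 + 0 + 1 + 10 + 10 = 50 transitive triples.
Total triples C(8,3) = 56, so cyclic triples = 56 − 50 = 6.

6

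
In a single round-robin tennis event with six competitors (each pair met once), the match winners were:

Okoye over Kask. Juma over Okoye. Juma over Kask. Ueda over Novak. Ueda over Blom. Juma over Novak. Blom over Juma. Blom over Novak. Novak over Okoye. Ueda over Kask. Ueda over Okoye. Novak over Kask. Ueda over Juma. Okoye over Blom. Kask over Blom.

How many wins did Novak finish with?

2

Novak's results: beat Kask, Okoye; lost to Ueda, Blom, Juma.
That is 2 wins.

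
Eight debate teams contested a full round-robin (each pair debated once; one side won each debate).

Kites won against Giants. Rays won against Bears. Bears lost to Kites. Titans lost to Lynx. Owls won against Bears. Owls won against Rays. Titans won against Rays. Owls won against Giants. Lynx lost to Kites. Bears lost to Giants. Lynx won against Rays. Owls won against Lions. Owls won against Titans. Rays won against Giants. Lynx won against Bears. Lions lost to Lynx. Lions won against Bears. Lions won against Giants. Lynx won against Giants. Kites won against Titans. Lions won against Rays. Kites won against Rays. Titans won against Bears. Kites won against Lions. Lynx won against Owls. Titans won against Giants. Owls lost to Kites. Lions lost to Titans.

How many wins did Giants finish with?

Giants' results: beat Bears; lost to Kites, Owls, Titans, Lions, Lynx, Rays.
That is 1 win.

1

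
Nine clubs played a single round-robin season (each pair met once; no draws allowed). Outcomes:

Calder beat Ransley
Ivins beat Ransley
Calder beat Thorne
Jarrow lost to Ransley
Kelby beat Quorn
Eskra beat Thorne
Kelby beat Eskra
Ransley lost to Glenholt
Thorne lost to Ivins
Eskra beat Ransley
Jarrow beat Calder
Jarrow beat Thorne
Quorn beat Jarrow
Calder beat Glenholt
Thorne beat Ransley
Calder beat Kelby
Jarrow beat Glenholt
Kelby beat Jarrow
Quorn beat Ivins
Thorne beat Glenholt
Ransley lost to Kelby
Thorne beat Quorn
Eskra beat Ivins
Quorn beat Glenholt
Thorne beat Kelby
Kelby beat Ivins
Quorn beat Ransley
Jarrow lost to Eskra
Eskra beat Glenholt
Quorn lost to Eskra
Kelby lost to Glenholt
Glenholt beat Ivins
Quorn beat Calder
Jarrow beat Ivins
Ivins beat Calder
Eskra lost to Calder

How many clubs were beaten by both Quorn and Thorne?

2

Quorn beat: Ransley, Glenholt, Ivins, Jarrow, Calder.
Thorne beat: Ransley, Glenholt, Quorn, Kelby.
Both beat: Ransley, Glenholt — 2.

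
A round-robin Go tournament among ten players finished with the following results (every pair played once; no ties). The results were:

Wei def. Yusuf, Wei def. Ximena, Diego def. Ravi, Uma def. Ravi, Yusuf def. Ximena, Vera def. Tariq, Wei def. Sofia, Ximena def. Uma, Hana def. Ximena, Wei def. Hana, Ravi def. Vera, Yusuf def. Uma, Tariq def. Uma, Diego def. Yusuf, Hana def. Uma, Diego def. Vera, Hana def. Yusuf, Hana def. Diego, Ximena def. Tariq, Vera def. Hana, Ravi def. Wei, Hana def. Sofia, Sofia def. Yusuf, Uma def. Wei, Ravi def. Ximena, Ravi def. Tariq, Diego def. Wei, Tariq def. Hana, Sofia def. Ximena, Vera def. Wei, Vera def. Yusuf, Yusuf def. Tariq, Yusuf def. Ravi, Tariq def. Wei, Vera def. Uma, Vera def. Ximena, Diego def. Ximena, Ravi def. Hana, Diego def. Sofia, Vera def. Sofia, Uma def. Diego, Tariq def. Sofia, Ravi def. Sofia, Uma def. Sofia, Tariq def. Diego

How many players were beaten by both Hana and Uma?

2

Hana beat: Sofia, Yusuf, Uma, Diego, Ximena.
Uma beat: Wei, Sofia, Diego, Ravi.
Both beat: Sofia, Diego — 2.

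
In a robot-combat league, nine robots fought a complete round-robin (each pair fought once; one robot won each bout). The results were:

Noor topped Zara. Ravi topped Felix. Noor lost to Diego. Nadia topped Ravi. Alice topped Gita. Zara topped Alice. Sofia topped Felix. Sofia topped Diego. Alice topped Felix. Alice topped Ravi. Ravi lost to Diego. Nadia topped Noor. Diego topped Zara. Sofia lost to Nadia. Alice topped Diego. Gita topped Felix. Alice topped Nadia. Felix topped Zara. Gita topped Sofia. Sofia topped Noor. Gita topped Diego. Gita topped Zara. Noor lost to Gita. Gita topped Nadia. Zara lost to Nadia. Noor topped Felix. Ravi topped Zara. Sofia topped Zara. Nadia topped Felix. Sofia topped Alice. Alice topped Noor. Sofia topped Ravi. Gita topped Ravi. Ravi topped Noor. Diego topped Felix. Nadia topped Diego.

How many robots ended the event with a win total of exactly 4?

1

Win totals: Diego 4, Sofia 6, Gita 7, Alice 6, Ravi 3, Felix 1, Noor 2, Zara 1, Nadia 6.
Exactly 4: Diego — 1 robot.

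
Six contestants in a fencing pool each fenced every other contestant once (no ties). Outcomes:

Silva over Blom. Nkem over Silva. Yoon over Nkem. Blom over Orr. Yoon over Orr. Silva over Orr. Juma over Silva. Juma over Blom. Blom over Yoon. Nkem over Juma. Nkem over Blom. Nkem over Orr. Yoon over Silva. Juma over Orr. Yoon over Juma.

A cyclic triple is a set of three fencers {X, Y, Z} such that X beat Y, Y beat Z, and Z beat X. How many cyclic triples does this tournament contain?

3

Win totals: Yoon 4, Blom 2, Orr 0, Juma 3, Silva 2, Nkem 4.
A fencer with w wins dominates both others in C(w,2) triples; summing gives 6 + 1 + 0 + 3 + 1 + 6 = 17 transitive triples.
Total triples C(6,3) = 20, so cyclic triples = 20 − 17 = 3.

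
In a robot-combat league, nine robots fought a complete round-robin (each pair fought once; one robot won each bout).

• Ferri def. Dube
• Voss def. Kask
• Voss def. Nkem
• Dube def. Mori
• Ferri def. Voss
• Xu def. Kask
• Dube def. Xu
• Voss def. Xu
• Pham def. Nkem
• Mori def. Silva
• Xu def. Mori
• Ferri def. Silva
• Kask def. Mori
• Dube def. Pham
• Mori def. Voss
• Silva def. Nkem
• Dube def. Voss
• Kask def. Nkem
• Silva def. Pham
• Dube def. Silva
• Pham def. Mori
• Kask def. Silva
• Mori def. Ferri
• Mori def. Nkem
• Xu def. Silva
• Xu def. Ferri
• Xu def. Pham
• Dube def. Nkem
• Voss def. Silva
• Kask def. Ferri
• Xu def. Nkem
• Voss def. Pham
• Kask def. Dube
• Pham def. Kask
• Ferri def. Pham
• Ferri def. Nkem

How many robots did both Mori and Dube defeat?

3

Mori beat: Ferri, Nkem, Voss, Silva.
Dube beat: Nkem, Pham, Voss, Xu, Mori, Silva.
Both beat: Nkem, Voss, Silva — 3.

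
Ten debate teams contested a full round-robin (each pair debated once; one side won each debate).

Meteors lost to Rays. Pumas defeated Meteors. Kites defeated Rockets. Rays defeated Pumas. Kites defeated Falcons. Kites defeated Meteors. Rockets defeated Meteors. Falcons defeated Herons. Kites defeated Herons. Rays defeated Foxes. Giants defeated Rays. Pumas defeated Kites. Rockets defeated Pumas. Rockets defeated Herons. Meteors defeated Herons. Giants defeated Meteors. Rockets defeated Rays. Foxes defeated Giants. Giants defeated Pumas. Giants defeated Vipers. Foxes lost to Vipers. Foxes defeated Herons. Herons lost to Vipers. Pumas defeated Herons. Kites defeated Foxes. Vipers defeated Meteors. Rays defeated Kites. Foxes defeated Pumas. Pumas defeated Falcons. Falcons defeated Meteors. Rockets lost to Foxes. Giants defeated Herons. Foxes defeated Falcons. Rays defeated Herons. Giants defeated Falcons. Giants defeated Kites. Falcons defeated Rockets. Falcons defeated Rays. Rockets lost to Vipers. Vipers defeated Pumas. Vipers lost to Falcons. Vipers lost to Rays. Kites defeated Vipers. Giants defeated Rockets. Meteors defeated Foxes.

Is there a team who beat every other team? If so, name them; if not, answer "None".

Highest win total is Giants with 8 (out of 9 possible).
Giants lost to Foxes, so no team went undefeated.

None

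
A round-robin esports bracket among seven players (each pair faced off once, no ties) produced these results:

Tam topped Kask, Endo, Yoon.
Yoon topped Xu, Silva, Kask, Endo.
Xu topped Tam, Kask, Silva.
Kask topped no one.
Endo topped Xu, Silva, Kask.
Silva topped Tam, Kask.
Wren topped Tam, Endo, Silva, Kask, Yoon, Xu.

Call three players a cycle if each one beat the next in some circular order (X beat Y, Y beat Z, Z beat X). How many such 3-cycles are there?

4

Win totals: Silva 2, Xu 3, Yoon 4, Wren 6, Kask 0, Tam 3, Endo 3.
A player with w wins dominates both others in C(w,2) triples; summing gives 1 + 3 + 6 + 15 + 0 + 3 + 3 = 31 transitive triples.
Total triples C(7,3) = 35, so cyclic triples = 35 − 31 = 4.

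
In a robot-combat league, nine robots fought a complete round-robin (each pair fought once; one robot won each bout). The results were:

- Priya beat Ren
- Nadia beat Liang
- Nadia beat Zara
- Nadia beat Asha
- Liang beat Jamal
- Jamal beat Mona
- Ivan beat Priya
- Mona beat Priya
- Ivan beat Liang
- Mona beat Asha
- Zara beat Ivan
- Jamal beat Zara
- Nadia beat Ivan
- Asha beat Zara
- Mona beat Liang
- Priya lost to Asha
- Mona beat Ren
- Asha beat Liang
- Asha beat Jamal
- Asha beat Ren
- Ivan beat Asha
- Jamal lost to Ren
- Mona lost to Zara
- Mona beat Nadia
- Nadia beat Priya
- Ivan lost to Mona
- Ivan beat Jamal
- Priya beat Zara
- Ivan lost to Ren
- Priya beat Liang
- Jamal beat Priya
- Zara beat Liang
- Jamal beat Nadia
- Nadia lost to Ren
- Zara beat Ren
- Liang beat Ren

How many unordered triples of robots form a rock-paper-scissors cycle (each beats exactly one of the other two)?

Win totals: Ivan 4, Mona 6, Priya 3, Nadia 5, Liang 2, Asha 5, Ren 3, Jamal 4, Zara 4.
A robot with w wins dominates both others in C(w,2) triples; summing gives 6 + 15 + 3 + 10 + 1 + 10 + 3 + 6 + 6 = 60 transitive triples.
Total triples C(9,3) = 84, so cyclic triples = 84 − 60 = 24.

24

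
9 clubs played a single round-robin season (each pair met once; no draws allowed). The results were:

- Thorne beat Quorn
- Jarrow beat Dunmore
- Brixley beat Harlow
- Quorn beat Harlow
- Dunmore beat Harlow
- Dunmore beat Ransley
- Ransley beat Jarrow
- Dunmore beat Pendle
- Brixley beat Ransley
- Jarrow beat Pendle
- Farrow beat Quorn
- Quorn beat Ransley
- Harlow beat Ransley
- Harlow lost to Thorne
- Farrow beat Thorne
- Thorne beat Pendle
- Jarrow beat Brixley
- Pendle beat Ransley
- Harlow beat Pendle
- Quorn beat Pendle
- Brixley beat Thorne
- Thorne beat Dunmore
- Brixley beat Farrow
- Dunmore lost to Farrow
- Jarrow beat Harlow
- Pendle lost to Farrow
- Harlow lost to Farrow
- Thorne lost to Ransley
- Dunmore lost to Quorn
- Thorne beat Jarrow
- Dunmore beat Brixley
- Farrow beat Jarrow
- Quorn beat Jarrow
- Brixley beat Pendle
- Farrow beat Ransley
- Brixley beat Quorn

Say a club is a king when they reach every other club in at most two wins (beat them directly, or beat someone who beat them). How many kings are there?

Pendle cannot reach Quorn, Harlow, Brixley, Dunmore, Farrow in two steps.
Jarrow reaches everyone (king).
Quorn cannot reach Farrow in two steps.
Ransley cannot reach Farrow in two steps.
Harlow cannot reach Quorn, Brixley, Dunmore, Farrow in two steps.
Thorne cannot reach Farrow in two steps.
Brixley reaches everyone (king).
Dunmore reaches everyone (king).
Farrow reaches everyone (king).
Kings: Jarrow, Brixley, Dunmore, Farrow — 4.

4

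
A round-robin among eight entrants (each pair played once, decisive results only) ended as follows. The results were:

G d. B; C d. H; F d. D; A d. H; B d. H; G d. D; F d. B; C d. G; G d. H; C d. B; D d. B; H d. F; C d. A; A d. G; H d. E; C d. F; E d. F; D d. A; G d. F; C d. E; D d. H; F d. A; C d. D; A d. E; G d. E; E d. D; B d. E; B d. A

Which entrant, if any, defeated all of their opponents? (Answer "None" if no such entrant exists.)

C has 7 wins out of 7 opponents — a perfect record.

C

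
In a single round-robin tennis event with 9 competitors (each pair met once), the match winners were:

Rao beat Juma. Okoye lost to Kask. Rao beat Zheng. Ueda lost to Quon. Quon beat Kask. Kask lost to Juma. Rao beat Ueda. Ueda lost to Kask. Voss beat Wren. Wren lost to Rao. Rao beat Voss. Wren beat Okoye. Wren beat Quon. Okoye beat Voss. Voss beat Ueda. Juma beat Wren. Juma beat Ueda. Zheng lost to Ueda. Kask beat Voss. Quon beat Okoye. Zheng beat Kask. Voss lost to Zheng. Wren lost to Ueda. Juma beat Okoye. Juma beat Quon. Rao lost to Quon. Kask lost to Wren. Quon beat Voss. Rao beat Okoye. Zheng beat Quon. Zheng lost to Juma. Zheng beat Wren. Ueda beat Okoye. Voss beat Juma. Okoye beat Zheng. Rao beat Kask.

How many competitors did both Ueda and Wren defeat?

Ueda beat: Okoye, Zheng, Wren.
Wren beat: Okoye, Kask, Quon.
Both beat: Okoye — 1.

1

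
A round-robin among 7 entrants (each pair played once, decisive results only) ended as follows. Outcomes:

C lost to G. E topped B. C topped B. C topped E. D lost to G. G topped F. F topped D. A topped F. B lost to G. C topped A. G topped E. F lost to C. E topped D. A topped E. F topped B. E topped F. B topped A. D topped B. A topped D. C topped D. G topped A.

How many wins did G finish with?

6

G's results: beat A, B, C, D, E, F; lost to no one.
That is 6 wins.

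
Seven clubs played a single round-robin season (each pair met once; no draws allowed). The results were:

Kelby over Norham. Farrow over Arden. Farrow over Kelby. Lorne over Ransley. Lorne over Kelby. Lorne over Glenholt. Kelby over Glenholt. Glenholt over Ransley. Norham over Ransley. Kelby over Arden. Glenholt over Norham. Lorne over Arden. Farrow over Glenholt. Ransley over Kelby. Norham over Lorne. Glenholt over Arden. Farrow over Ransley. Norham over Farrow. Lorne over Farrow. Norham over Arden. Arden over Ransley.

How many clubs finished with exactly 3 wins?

2

Win totals: Norham 4, Lorne 5, Kelby 3, Arden 1, Farrow 4, Glenholt 3, Ransley 1.
Exactly 3: Kelby, Glenholt — 2 clubs.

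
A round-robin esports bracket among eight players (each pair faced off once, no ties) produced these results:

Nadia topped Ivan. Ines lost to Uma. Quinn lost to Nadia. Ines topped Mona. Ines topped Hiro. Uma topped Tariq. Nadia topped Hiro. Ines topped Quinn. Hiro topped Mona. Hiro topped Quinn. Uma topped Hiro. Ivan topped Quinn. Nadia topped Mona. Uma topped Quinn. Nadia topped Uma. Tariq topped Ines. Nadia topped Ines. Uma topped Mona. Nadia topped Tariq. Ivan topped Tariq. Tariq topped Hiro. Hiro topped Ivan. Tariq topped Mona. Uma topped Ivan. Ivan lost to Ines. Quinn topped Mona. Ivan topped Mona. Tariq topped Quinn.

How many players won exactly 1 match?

1

Win totals: Nadia 7, Ivan 3, Uma 6, Tariq 4, Ines 4, Hiro 3, Mona 0, Quinn 1.
Exactly 1: Quinn — 1 player.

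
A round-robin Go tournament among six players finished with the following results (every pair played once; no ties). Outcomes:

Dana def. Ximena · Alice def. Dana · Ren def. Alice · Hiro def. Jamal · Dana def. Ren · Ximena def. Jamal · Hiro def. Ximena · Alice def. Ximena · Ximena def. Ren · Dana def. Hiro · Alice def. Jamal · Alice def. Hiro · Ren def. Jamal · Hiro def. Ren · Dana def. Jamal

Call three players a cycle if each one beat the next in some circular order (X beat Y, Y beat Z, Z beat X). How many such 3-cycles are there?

Of the C(6,3) = 20 triples, the cyclic ones are: {Ren, Ximena, Alice}; {Ren, Dana, Alice}; {Ren, Alice, Hiro}.
That is 3.

3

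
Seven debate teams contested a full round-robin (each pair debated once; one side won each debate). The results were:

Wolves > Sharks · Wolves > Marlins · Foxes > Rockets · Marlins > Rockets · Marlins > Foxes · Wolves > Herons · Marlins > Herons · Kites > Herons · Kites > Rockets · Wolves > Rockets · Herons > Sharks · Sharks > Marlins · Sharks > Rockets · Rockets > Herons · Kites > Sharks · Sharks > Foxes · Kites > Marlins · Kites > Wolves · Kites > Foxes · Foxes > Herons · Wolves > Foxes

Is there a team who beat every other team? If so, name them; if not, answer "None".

Kites

Kites has 6 wins out of 6 opponents — a perfect record.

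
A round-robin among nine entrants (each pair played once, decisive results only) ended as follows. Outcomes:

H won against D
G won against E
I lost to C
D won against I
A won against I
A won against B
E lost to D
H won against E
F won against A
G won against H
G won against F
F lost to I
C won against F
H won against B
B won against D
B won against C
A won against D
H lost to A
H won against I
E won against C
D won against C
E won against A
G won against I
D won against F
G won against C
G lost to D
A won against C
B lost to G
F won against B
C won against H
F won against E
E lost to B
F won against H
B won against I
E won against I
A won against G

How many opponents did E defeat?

E's results: beat A, C, I; lost to B, D, F, G, H.
That is 3 wins.

3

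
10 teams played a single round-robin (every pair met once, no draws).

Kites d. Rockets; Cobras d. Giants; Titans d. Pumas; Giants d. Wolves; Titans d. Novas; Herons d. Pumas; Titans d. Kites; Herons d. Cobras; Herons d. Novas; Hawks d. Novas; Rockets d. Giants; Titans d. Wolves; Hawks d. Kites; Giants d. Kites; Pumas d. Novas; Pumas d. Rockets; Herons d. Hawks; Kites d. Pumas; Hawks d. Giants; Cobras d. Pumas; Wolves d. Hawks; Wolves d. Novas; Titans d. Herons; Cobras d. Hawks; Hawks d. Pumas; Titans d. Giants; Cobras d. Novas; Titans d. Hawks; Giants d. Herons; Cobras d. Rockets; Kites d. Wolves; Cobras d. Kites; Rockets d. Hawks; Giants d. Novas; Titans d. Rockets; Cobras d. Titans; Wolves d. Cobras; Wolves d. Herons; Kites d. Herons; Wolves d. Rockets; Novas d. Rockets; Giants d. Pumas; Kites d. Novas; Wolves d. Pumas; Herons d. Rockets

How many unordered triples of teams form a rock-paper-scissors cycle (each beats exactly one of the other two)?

18

Win totals: Rockets 2, Herons 5, Titans 8, Kites 5, Wolves 6, Giants 5, Novas 1, Pumas 2, Cobras 7, Hawks 4.
A team with w wins dominates both others in C(w,2) triples; summing gives 1 + 10 + 28 + 10 + 15 + 10 + 0 + 1 + 21 + 6 = 102 transitive triples.
Total triples C(10,3) = 120, so cyclic triples = 120 − 102 = 18.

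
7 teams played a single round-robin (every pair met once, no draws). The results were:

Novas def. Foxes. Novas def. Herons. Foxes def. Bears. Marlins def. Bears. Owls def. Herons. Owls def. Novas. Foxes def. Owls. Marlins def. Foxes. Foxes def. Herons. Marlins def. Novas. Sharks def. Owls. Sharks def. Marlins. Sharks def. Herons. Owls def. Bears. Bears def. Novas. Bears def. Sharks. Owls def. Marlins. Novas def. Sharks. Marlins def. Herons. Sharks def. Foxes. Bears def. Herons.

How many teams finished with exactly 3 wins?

Win totals: Marlins 4, Foxes 3, Owls 4, Sharks 4, Herons 0, Bears 3, Novas 3.
Exactly 3: Foxes, Bears, Novas — 3 teams.

3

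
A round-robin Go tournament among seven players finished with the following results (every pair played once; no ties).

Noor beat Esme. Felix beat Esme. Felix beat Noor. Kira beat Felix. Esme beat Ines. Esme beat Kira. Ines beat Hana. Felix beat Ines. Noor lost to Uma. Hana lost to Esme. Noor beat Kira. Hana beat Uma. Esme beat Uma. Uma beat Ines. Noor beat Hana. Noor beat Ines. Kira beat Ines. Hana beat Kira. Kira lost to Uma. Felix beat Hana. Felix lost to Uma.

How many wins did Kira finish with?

2

Kira's results: beat Felix, Ines; lost to Noor, Uma, Hana, Esme.
That is 2 wins.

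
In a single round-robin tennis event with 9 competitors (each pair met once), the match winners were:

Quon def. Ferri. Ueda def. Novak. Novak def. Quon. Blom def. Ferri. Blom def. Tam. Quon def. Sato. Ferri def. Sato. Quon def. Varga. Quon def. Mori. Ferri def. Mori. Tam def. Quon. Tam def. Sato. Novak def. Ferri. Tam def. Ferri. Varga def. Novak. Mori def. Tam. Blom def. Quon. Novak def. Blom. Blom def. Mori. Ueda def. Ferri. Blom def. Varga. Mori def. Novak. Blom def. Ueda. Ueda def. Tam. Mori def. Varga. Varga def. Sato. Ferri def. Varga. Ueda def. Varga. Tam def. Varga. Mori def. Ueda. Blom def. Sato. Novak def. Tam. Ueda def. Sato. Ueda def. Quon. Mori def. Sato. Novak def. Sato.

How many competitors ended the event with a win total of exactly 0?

1

Win totals: Ueda 6, Mori 5, Blom 7, Quon 4, Tam 4, Ferri 3, Varga 2, Sato 0, Novak 5.
Exactly 0: Sato — 1 competitor.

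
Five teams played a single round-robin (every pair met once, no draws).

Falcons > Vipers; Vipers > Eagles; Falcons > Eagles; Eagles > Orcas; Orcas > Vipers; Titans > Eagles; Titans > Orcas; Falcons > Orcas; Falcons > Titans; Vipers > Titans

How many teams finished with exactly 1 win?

2

Win totals: Falcons 4, Eagles 1, Orcas 1, Titans 2, Vipers 2.
Exactly 1: Eagles, Orcas — 2 teams.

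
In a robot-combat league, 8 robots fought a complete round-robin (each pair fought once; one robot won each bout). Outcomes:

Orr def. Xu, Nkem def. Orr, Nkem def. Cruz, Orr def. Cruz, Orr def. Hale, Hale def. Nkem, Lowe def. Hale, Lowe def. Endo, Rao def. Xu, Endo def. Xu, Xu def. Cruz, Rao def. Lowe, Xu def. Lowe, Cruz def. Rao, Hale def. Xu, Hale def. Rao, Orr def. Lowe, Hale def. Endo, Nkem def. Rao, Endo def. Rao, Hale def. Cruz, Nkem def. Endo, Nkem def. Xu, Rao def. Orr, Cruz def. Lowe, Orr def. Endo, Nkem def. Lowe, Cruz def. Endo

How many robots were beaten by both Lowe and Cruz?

Lowe beat: Hale, Endo.
Cruz beat: Rao, Endo, Lowe.
Both beat: Endo — 1.

1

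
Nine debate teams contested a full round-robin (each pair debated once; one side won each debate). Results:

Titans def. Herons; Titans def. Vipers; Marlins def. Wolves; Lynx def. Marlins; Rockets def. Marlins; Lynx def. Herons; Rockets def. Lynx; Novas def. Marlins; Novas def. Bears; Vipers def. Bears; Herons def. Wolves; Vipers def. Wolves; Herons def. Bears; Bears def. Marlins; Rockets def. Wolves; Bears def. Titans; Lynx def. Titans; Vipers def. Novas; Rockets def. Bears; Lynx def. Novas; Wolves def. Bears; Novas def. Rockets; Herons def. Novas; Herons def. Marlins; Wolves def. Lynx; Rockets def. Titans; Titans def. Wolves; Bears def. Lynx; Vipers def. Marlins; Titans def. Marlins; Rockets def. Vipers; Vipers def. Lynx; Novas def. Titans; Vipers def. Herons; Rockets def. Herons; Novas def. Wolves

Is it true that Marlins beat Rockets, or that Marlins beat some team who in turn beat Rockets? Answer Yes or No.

Marlins did not beat Rockets directly.
Marlins beat Wolves, but each of them lost to Rockets. No two-step path.

No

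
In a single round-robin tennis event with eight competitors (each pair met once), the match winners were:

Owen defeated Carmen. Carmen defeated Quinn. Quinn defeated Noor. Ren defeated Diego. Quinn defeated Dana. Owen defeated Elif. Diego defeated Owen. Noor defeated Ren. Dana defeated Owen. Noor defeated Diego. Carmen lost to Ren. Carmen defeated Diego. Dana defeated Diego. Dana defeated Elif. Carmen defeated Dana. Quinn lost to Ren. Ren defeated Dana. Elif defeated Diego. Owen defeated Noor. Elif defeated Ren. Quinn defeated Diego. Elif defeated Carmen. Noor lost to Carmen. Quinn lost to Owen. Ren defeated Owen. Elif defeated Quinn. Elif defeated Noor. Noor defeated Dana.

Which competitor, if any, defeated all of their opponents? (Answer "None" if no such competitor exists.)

None

Highest win total is Ren with 5 (out of 7 possible).
Ren lost to Elif, Noor, so no competitor went undefeated.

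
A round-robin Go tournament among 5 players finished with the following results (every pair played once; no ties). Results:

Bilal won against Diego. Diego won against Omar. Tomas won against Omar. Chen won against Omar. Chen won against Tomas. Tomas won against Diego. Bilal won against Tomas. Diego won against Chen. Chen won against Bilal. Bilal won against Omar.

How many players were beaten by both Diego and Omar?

Diego beat: Omar, Chen.
Omar beat: no one.
No one was beaten by both.

0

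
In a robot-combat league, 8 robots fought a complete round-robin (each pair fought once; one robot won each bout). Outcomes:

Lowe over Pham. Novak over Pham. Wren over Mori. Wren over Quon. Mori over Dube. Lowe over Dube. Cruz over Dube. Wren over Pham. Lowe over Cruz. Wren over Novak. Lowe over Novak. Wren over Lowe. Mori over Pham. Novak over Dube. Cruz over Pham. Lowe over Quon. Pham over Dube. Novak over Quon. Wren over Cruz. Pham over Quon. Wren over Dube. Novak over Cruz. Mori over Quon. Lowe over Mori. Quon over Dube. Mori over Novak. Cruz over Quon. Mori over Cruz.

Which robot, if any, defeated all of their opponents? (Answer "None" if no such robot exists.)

Wren

Wren has 7 wins out of 7 opponents — a perfect record.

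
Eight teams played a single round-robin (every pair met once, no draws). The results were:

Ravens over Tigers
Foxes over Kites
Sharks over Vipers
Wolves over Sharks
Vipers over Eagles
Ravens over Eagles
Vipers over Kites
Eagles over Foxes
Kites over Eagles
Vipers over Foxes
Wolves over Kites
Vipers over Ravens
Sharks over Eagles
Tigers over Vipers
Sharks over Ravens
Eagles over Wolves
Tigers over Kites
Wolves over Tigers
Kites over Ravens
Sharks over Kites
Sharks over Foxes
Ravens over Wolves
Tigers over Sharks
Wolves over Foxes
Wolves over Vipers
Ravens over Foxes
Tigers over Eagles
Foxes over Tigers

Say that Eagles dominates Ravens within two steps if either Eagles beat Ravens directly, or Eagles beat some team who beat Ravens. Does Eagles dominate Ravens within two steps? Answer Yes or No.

No

Eagles did not beat Ravens directly.
Eagles beat Wolves, Foxes, but each of them lost to Ravens. No two-step path.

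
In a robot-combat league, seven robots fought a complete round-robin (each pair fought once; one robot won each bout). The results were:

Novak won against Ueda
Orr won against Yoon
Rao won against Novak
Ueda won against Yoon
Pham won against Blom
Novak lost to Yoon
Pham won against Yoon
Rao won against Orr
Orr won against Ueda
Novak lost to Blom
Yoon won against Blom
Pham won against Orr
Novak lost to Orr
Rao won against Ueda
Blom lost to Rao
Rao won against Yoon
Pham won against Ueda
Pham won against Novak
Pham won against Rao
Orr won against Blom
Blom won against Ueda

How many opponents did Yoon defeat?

Yoon's results: beat Blom, Novak; lost to Orr, Rao, Pham, Ueda.
That is 2 wins.

2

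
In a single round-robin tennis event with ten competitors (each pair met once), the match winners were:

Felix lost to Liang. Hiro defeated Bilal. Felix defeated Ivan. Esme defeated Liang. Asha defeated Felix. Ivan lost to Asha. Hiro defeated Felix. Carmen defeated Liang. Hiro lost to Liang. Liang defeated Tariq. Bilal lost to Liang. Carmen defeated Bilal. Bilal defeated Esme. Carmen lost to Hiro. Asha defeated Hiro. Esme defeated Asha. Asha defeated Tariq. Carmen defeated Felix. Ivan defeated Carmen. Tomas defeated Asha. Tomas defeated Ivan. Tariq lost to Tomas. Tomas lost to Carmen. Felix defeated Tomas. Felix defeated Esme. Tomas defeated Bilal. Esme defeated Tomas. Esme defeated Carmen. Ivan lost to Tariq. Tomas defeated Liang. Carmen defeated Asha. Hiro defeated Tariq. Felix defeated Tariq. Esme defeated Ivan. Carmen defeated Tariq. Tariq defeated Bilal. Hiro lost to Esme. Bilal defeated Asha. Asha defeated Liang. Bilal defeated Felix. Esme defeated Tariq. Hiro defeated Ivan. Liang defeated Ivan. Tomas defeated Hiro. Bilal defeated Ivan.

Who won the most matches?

Esme

Win totals: Carmen 6, Tomas 6, Esme 7, Tariq 2, Liang 5, Hiro 5, Asha 5, Felix 4, Ivan 1, Bilal 4.
Esme leads with 7 wins (next highest: 6).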